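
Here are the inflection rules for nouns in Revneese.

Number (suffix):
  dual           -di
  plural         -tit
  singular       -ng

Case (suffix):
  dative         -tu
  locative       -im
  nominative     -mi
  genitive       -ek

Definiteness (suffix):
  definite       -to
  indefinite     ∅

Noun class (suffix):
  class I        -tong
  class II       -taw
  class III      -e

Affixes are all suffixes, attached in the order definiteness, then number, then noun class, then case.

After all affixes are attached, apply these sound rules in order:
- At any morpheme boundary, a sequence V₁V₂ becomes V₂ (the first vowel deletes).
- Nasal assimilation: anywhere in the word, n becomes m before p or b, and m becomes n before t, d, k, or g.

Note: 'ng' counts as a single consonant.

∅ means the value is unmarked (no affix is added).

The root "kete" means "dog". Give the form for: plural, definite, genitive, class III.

Attach definiteness definite -to → keteto.
Attach number plural -tit → ketetotit.
Attach noun class class III -e → ketetotite.
Attach case genitive -ek → ketetotiteek.
Apply vowel deletion: ketetotiteek → ketetotitek.
Nasal assimilation: no change.

ketetotitek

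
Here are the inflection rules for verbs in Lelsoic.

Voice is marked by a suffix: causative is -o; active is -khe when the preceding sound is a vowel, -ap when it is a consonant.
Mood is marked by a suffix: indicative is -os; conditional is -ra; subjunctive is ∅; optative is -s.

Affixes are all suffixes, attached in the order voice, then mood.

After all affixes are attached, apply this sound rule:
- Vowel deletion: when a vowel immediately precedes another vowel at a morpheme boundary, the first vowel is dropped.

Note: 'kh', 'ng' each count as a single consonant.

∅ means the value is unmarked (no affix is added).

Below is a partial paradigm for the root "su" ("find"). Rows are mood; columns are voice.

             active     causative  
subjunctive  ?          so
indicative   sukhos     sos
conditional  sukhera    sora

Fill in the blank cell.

Attach voice active -khe (after vowel 'u') → sukhe.
mood = subjunctive: zero marking, form stays sukhe.
Vowel deletion: no change.

sukhe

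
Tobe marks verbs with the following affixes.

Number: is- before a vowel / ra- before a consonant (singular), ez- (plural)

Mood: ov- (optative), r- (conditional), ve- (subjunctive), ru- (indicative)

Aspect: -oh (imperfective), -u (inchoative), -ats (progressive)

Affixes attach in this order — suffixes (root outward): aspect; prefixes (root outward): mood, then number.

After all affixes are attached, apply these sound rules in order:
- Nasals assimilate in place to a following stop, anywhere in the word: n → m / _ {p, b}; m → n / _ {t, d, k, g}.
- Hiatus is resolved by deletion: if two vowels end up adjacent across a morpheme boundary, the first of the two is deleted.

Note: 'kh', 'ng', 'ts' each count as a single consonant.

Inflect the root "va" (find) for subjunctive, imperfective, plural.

ezvevoh

Attach mood subjunctive ve- → veva.
Attach aspect imperfective -oh → vevaoh.
Attach number plural ez- → ezvevaoh.
Nasal assimilation: no change.
Apply vowel deletion: ezvevaoh → ezvevoh.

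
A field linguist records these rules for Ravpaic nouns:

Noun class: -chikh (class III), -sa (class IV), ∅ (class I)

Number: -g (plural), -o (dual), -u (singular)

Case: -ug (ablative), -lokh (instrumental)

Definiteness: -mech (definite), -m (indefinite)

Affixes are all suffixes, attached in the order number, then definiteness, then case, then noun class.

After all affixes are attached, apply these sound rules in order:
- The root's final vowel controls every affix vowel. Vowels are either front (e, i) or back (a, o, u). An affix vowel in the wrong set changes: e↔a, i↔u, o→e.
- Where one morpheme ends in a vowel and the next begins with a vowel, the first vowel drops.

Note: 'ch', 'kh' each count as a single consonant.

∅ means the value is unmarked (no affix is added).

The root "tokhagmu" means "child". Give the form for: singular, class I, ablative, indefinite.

Attach number singular -u → tokhagmuu.
Attach definiteness indefinite -m → tokhagmuum.
Attach case ablative -ug → tokhagmuumug.
noun class = class I: zero marking, form stays tokhagmuumug.
Vowel harmony: no change.
Apply vowel deletion: tokhagmuumug → tokhagmumug.

tokhagmumug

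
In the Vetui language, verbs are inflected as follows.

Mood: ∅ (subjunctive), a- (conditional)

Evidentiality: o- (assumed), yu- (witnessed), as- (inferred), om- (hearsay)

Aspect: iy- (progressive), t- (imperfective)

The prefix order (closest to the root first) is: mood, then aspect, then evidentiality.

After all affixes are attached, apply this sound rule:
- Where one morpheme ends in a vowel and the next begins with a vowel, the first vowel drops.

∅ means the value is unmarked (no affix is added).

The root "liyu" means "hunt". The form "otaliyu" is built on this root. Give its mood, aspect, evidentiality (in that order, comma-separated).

Segment: o-t-a-liyu.
mood: a- → conditional.
aspect: t- → imperfective.
evidentiality: o- → assumed.

conditional, imperfective, assumed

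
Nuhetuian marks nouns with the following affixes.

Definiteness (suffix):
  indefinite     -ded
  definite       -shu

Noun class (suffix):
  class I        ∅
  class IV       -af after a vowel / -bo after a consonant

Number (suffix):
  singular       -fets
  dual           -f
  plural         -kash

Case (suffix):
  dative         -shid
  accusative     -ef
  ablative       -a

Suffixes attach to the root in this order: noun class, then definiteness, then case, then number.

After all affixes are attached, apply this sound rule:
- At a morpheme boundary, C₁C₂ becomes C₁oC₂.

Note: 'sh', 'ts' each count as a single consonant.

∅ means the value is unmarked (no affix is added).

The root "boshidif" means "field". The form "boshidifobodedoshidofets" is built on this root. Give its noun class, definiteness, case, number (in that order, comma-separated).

Segment: boshidif-bo-ded-shid-fets.
noun class: -af/bo → class IV.
definiteness: -ded → indefinite.
case: -shid → dative.
number: -fets → singular.

class IV, indefinite, dative, singular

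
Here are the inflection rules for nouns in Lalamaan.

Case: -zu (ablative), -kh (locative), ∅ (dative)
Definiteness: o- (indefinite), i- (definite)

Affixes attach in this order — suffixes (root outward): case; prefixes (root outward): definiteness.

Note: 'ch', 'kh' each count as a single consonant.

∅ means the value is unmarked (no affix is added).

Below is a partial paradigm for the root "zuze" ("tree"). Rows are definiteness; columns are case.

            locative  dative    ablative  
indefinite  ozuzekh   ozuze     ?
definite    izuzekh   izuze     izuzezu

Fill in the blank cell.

ozuzezu

Attach definiteness indefinite o- → ozuze.
Attach case ablative -zu → ozuzezu.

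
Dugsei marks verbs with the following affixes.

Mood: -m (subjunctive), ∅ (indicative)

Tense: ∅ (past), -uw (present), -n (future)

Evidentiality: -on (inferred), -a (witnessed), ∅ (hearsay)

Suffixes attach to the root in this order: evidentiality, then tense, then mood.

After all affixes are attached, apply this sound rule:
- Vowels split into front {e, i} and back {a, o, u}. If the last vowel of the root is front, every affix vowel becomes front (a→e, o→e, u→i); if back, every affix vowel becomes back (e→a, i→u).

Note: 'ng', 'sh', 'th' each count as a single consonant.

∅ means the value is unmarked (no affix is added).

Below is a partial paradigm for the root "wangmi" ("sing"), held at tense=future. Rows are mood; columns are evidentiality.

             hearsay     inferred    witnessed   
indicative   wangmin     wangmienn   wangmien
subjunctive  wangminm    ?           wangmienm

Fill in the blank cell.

Attach evidentiality inferred -on → wangmion.
Attach tense future -n → wangmionn.
Attach mood subjunctive -m → wangmionnm.
Apply vowel harmony: wangmionnm → wangmiennm.

wangmiennm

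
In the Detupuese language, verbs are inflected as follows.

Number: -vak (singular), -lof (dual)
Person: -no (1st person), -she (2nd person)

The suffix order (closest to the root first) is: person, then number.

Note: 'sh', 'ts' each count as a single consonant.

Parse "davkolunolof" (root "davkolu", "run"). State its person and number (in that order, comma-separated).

Segment: davkolu-no-lof.
person: -no → 1st person.
number: -lof → dual.

1st person, dual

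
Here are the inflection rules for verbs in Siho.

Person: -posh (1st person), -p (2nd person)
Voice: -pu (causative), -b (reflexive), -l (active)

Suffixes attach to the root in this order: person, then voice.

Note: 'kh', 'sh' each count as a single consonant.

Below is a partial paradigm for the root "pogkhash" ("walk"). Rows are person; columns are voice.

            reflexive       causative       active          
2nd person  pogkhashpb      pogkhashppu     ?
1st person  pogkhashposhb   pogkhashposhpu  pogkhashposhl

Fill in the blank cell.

pogkhashpl

Attach person 2nd person -p → pogkhashp.
Attach voice active -l → pogkhashpl.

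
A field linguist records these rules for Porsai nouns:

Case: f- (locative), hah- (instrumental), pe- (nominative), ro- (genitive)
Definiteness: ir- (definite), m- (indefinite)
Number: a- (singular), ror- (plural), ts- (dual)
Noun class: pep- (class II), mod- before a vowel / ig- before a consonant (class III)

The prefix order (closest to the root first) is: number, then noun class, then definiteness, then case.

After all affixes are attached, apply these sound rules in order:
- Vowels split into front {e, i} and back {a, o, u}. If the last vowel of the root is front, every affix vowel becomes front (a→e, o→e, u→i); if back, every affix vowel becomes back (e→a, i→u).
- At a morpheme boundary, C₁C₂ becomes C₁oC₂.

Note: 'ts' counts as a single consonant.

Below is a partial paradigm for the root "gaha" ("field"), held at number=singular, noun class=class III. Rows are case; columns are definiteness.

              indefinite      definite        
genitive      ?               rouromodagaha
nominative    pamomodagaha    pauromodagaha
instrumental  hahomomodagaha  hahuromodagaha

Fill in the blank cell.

romomodagaha

Attach number singular a- → agaha.
Attach noun class class III mod- (before vowel 'a') → modagaha.
Attach definiteness indefinite m- → mmodagaha.
Attach case genitive ro- → rommodagaha.
Vowel harmony: no change.
Apply epenthesis: rommodagaha → romomodagaha.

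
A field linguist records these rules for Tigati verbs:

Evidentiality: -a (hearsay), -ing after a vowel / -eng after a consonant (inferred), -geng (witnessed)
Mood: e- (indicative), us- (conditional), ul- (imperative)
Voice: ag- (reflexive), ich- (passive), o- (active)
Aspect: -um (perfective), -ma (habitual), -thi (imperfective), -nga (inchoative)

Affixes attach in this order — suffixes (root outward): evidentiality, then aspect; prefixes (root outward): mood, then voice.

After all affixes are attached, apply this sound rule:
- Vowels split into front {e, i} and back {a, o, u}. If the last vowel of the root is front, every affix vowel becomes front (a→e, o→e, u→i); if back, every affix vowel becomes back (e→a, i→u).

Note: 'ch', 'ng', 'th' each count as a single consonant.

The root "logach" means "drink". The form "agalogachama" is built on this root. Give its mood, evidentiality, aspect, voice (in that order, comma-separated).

Segment: ag-e-logach-a-ma.
mood: e- → indicative.
evidentiality: -a → hearsay.
aspect: -ma → habitual.
voice: ag- → reflexive.

indicative, hearsay, habitual, reflexive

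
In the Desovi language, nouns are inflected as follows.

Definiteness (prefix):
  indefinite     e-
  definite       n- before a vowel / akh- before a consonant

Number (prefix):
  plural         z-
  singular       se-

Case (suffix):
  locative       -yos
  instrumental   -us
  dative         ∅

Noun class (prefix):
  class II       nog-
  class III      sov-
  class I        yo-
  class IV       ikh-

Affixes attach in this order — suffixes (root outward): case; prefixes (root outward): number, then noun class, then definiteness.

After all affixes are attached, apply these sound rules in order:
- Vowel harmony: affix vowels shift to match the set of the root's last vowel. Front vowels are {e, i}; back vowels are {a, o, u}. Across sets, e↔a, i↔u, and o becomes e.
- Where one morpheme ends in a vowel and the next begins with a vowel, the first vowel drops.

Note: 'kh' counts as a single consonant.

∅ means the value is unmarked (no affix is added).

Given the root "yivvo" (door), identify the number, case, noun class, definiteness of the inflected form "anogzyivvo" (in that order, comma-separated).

Segment: e-nog-z-yivvo.
number: z- → plural.
case: ∅ → dative.
noun class: nog- → class II.
definiteness: e- → indefinite.

plural, dative, class II, indefinite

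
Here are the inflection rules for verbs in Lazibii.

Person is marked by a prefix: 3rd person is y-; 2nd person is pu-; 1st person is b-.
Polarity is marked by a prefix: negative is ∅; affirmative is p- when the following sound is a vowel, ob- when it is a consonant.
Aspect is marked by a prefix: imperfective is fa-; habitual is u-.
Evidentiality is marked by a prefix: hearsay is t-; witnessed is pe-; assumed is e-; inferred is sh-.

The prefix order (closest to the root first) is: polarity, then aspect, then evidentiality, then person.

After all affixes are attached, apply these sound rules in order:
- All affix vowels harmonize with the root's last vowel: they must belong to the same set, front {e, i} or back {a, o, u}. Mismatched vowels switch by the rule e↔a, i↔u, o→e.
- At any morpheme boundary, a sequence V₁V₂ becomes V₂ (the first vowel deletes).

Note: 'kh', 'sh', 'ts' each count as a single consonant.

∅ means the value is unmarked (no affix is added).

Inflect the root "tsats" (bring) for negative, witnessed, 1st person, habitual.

polarity = negative: zero marking, form stays tsats.
Attach aspect habitual u- → utsats.
Attach evidentiality witnessed pe- → peutsats.
Attach person 1st person b- → bpeutsats.
Apply vowel harmony: bpeutsats → bpautsats.
Apply vowel deletion: bpautsats → bputsats.

bputsats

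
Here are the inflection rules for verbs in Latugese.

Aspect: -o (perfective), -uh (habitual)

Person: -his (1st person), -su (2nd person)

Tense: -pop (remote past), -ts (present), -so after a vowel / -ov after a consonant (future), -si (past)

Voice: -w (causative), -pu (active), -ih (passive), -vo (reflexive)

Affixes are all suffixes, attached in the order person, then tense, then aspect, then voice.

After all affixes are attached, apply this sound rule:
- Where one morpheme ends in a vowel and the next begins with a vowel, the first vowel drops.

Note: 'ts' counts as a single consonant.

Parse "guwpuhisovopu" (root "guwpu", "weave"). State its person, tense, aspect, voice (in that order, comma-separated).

Segment: guwpu-his-ov-o-pu.
person: -his → 1st person.
tense: -so/ov → future.
aspect: -o → perfective.
voice: -pu → active.

1st person, future, perfective, active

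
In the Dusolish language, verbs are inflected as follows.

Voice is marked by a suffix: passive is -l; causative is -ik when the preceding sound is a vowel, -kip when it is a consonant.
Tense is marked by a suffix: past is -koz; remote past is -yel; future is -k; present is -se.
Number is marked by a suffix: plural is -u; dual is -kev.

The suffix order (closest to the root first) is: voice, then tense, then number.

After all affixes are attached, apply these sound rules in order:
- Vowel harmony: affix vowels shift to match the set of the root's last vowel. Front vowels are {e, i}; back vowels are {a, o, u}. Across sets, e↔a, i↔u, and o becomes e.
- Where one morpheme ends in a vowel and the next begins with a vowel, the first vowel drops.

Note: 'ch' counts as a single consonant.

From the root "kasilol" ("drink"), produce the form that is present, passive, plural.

Attach voice passive -l → kasiloll.
Attach tense present -se → kasilollse.
Attach number plural -u → kasilollseu.
Apply vowel harmony: kasilollseu → kasilollsau.
Apply vowel deletion: kasilollsau → kasilollsu.

kasilollsu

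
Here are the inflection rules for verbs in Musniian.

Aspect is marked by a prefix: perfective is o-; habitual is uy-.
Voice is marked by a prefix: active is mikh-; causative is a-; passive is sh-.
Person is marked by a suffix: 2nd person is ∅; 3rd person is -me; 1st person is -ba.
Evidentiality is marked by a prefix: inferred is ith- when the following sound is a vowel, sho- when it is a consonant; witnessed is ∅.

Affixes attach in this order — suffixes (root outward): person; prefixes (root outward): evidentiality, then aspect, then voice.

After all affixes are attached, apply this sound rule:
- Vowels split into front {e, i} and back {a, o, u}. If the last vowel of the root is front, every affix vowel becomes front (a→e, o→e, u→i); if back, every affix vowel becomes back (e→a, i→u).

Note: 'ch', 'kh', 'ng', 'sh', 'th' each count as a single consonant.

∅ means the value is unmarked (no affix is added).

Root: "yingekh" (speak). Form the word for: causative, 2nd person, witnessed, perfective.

evidentiality = witnessed: zero marking, form stays yingekh.
Attach aspect perfective o- → oyingekh.
Attach voice causative a- → aoyingekh.
person = 2nd person: zero marking, form stays aoyingekh.
Apply vowel harmony: aoyingekh → eeyingekh.

eeyingekh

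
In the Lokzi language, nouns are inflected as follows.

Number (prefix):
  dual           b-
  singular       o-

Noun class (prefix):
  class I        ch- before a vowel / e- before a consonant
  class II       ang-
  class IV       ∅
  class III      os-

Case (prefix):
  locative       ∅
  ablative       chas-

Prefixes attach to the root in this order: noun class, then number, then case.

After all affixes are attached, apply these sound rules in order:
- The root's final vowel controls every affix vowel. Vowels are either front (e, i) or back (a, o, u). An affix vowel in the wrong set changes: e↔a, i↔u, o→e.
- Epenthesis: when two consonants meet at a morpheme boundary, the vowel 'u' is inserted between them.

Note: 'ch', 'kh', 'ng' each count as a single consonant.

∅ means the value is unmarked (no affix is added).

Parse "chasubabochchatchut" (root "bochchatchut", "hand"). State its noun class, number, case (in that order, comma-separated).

class I, dual, ablative

Segment: chas-b-e-bochchatchut.
noun class: ch/e- → class I.
number: b- → dual.
case: chas- → ablative.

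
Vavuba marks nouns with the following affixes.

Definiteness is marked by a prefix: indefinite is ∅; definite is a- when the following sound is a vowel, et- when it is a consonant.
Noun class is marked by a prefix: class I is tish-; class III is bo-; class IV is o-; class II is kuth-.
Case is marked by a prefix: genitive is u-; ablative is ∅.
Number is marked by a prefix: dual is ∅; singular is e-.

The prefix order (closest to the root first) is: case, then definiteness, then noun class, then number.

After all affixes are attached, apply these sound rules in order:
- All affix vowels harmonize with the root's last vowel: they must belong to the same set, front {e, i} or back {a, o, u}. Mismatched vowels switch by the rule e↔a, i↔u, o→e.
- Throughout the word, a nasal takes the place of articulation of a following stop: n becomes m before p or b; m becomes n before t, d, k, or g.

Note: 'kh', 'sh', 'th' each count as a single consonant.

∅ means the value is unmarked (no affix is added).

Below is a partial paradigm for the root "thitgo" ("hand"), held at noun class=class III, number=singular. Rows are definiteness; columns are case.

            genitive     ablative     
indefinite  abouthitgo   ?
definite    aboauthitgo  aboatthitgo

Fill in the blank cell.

case = ablative: zero marking, form stays thitgo.
definiteness = indefinite: zero marking, form stays thitgo.
Attach noun class class III bo- → bothitgo.
Attach number singular e- → ebothitgo.
Apply vowel harmony: ebothitgo → abothitgo.
Nasal assimilation: no change.

abothitgo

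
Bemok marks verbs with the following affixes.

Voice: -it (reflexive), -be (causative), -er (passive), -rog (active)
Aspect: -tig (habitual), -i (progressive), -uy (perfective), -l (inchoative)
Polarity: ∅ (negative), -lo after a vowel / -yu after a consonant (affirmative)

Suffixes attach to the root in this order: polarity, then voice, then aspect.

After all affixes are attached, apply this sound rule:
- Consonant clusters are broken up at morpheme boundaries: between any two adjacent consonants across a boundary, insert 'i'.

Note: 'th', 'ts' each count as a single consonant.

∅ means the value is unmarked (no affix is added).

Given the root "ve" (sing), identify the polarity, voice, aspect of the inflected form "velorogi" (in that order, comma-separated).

Segment: ve-lo-rog-i.
polarity: -lo/yu → affirmative.
voice: -rog → active.
aspect: -i → progressive.

affirmative, active, progressive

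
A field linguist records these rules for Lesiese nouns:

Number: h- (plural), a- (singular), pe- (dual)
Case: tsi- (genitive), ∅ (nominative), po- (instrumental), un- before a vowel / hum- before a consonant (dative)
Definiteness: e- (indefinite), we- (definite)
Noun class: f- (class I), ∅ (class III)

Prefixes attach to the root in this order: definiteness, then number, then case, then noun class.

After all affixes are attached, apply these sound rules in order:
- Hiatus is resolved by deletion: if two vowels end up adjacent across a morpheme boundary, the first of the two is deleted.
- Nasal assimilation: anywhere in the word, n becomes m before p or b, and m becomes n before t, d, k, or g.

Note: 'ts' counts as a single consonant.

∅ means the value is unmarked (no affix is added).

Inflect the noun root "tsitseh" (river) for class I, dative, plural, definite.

Attach definiteness definite we- → wetsitseh.
Attach number plural h- → hwetsitseh.
Attach case dative hum- (before consonant 'h') → humhwetsitseh.
Attach noun class class I f- → fhumhwetsitseh.
Vowel deletion: no change.
Nasal assimilation: no change.

fhumhwetsitseh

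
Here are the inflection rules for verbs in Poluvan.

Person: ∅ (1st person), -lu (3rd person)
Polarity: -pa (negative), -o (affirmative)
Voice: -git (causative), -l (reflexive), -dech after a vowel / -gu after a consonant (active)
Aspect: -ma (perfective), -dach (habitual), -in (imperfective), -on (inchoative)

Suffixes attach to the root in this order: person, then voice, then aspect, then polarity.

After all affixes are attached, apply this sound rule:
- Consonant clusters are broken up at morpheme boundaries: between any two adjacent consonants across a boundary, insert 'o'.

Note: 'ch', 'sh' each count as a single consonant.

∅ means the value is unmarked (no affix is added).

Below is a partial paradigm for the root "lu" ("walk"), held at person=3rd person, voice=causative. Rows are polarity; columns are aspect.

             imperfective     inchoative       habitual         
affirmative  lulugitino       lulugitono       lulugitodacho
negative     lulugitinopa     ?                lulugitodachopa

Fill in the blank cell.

Attach person 3rd person -lu → lulu.
Attach voice causative -git → lulugit.
Attach aspect inchoative -on → lulugiton.
Attach polarity negative -pa → lulugitonpa.
Apply epenthesis: lulugitonpa → lulugitonopa.

lulugitonopa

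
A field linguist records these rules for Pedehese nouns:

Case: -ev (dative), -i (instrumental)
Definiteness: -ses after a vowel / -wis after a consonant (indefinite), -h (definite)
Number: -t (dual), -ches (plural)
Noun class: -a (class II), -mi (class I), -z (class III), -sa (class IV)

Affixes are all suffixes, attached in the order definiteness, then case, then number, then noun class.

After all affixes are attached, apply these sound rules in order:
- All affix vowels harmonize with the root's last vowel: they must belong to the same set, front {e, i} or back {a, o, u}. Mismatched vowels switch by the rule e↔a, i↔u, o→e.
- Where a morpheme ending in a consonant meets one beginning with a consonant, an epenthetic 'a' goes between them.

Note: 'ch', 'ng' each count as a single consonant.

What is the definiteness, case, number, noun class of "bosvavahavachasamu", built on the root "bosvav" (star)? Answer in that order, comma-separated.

Segment: bosvav-h-ev-ches-mi.
definiteness: -h → definite.
case: -ev → dative.
number: -ches → plural.
noun class: -mi → class I.

definite, dative, plural, class I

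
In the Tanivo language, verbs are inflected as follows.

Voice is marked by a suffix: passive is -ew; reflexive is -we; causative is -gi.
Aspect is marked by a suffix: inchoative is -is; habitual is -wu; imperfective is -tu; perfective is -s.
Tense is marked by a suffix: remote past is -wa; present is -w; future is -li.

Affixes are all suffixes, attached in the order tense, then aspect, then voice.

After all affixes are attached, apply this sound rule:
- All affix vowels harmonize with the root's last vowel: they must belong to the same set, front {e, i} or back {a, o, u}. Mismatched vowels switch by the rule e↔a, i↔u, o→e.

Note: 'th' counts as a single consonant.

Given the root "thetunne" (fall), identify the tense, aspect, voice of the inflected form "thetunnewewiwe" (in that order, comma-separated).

Segment: thetunne-wa-wu-we.
tense: -wa → remote past.
aspect: -wu → habitual.
voice: -we → reflexive.

remote past, habitual, reflexive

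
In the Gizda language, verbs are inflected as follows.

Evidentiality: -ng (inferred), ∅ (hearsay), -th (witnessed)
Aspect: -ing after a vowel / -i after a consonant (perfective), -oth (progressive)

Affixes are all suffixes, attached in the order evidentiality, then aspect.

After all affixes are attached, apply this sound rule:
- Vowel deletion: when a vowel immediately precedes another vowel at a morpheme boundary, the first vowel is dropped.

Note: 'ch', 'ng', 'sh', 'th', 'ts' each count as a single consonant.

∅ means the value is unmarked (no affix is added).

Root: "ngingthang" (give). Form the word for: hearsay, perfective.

evidentiality = hearsay: zero marking, form stays ngingthang.
Attach aspect perfective -i (after consonant 'ng') → ngingthangi.
Vowel deletion: no change.

ngingthangi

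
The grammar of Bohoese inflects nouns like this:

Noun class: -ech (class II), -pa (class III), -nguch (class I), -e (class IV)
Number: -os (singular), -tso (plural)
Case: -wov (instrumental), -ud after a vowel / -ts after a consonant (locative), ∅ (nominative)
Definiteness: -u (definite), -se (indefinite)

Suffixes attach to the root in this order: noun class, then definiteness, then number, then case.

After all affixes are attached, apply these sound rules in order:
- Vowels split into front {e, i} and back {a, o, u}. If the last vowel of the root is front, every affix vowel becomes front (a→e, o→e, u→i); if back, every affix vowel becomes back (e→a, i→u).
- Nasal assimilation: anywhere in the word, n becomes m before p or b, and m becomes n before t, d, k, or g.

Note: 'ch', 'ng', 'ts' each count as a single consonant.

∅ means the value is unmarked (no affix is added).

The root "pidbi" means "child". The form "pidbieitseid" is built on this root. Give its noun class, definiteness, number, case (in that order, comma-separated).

class IV, definite, plural, locative

Segment: pidbi-e-u-tso-ud.
noun class: -e → class IV.
definiteness: -u → definite.
number: -tso → plural.
case: -ud/ts → locative.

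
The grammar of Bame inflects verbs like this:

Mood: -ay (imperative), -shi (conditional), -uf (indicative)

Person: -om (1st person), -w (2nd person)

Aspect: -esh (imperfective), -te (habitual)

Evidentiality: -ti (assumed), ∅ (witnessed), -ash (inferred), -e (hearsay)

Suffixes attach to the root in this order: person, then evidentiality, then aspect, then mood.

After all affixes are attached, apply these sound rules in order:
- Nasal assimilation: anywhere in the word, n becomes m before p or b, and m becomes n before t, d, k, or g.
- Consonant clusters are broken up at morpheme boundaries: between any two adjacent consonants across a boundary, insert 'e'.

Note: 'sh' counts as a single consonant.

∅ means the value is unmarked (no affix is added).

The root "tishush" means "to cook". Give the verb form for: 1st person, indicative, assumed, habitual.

tishushonetiteuf

Attach person 1st person -om → tishushom.
Attach evidentiality assumed -ti → tishushomti.
Attach aspect habitual -te → tishushomtite.
Attach mood indicative -uf → tishushomtiteuf.
Apply nasal assimilation: tishushomtiteuf → tishushontiteuf.
Apply epenthesis: tishushontiteuf → tishushonetiteuf.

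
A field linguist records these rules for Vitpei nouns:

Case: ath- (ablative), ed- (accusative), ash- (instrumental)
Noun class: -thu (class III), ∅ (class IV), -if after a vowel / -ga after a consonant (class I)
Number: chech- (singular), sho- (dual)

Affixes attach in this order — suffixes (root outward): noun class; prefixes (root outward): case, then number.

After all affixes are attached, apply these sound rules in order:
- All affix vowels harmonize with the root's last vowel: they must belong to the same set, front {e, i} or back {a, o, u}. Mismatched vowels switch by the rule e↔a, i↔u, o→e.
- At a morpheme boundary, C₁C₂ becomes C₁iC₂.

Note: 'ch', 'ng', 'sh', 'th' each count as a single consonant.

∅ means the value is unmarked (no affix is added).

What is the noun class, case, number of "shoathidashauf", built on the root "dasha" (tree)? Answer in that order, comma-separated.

Segment: sho-ath-dasha-if.
noun class: -if/ga → class I.
case: ath- → ablative.
number: sho- → dual.

class I, ablative, dual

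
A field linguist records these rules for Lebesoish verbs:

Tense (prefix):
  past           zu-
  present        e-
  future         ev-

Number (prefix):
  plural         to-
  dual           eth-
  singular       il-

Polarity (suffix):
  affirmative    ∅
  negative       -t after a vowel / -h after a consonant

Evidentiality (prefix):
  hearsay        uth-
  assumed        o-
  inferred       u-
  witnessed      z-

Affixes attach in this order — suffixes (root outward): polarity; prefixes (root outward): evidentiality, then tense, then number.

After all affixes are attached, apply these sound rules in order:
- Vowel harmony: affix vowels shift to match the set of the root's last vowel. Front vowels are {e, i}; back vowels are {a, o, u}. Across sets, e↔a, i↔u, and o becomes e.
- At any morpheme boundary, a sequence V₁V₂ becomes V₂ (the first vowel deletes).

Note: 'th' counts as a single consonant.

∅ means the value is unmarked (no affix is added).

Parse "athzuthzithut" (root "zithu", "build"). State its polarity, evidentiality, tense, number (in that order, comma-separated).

Segment: eth-zu-uth-zithu-t.
polarity: -t/h → negative.
evidentiality: uth- → hearsay.
tense: zu- → past.
number: eth- → dual.

negative, hearsay, past, dual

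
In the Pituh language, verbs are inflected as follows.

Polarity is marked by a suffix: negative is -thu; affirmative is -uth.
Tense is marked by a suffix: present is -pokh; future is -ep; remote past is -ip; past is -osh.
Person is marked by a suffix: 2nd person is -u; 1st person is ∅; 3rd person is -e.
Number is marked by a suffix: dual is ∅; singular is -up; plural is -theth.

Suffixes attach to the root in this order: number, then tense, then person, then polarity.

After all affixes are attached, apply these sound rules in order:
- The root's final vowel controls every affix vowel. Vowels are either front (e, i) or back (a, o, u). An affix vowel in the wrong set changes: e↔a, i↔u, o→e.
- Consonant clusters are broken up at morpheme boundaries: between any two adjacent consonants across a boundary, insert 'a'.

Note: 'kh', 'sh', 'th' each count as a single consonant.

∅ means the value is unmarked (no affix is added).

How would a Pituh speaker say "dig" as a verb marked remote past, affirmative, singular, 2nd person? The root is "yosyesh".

yosyeshipipiith

Attach number singular -up → yosyeshup.
Attach tense remote past -ip → yosyeshupip.
Attach person 2nd person -u → yosyeshupipu.
Attach polarity affirmative -uth → yosyeshupipuuth.
Apply vowel harmony: yosyeshupipuuth → yosyeshipipiith.
Epenthesis: no change.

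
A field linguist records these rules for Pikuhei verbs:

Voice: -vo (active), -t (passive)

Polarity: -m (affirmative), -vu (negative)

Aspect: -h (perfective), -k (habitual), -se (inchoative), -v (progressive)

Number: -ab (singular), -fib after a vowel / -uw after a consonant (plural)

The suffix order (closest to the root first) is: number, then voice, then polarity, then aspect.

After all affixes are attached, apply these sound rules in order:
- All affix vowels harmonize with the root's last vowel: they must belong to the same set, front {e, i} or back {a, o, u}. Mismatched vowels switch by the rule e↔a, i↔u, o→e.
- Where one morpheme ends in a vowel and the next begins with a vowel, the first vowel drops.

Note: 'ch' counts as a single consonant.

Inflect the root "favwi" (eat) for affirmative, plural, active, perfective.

Attach number plural -fib (after vowel 'i') → favwifib.
Attach voice active -vo → favwifibvo.
Attach polarity affirmative -m → favwifibvom.
Attach aspect perfective -h → favwifibvomh.
Apply vowel harmony: favwifibvomh → favwifibvemh.
Vowel deletion: no change.

favwifibvemh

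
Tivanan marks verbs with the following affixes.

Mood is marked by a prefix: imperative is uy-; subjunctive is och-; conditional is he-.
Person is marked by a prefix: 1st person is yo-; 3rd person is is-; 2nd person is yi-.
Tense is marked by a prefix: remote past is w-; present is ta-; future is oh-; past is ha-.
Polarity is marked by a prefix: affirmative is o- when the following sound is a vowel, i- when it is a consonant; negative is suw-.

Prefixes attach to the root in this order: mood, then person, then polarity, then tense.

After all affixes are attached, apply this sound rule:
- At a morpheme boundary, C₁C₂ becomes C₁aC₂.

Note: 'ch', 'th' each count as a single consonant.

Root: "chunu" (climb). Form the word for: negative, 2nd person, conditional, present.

Attach mood conditional he- → hechunu.
Attach person 2nd person yi- → yihechunu.
Attach polarity negative suw- → suwyihechunu.
Attach tense present ta- → tasuwyihechunu.
Apply epenthesis: tasuwyihechunu → tasuwayihechunu.

tasuwayihechunu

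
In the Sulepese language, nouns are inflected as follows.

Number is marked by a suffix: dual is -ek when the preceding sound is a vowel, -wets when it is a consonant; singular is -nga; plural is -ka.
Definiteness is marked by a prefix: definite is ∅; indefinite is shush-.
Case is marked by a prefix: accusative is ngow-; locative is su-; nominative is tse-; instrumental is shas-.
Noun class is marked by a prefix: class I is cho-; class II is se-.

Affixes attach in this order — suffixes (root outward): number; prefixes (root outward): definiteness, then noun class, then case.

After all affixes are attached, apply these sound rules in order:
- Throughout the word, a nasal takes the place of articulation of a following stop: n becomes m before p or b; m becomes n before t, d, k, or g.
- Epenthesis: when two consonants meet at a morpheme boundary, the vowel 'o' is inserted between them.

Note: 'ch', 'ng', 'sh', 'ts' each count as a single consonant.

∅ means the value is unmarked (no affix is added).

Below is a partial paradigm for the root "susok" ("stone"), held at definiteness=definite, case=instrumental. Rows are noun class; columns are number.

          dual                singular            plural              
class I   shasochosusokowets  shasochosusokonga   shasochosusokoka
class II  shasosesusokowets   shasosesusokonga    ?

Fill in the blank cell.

Attach number plural -ka → susokka.
definiteness = definite: zero marking, form stays susokka.
Attach noun class class II se- → sesusokka.
Attach case instrumental shas- → shassesusokka.
Nasal assimilation: no change.
Apply epenthesis: shassesusokka → shasosesusokoka.

shasosesusokoka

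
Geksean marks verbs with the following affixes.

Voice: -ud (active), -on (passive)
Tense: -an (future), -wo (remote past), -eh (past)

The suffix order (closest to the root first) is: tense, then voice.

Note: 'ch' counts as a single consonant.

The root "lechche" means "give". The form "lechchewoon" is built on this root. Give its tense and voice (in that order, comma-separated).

remote past, passive

Segment: lechche-wo-on.
tense: -wo → remote past.
voice: -on → passive.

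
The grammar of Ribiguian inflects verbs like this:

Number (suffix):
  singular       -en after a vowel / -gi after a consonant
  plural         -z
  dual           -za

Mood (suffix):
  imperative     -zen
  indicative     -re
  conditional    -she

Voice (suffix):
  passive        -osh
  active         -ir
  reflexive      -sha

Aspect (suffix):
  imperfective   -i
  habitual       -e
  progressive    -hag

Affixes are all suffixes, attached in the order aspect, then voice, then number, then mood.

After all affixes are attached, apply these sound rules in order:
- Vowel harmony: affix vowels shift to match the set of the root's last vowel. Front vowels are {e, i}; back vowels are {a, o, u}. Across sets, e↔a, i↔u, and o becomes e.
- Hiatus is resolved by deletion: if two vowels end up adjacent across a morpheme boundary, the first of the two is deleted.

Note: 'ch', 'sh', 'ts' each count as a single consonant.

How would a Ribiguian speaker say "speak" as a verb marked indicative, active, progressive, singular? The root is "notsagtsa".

notsagtsahagurgura

Attach aspect progressive -hag → notsagtsahag.
Attach voice active -ir → notsagtsahagir.
Attach number singular -gi (after consonant 'r') → notsagtsahagirgi.
Attach mood indicative -re → notsagtsahagirgire.
Apply vowel harmony: notsagtsahagirgire → notsagtsahagurgura.
Vowel deletion: no change.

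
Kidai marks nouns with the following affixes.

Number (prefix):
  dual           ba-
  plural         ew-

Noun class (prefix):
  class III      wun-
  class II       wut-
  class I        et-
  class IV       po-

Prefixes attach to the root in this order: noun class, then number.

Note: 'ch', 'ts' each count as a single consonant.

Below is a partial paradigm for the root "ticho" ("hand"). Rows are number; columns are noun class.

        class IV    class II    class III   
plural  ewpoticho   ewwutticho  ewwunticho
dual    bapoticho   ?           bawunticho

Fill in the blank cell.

bawutticho

Attach noun class class II wut- → wutticho.
Attach number dual ba- → bawutticho.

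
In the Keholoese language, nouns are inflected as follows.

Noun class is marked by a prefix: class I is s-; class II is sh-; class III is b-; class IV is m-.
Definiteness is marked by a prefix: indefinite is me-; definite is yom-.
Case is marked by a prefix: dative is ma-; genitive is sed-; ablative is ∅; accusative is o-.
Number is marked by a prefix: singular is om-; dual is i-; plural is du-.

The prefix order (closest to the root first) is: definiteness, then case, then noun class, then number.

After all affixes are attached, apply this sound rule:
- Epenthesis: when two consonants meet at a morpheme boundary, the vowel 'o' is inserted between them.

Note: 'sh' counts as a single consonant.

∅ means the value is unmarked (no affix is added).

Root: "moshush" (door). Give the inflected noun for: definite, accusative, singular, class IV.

Attach definiteness definite yom- → yommoshush.
Attach case accusative o- → oyommoshush.
Attach noun class class IV m- → moyommoshush.
Attach number singular om- → ommoyommoshush.
Apply epenthesis: ommoyommoshush → omomoyomomoshush.

omomoyomomoshush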